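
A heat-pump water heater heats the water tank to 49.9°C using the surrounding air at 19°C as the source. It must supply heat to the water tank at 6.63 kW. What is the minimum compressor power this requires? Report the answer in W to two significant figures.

630 W

In absolute terms T_C = 292.15 K and T_H = 323.05 K, so ΔT = 30.90 K.
COP_Carnot = T_H/ΔT = 323.05/30.90 = 10.45.
Ẇ_min = Q̇/COP_Carnot = 6.630/10.45 = 0.6342 kW = 634.2 W.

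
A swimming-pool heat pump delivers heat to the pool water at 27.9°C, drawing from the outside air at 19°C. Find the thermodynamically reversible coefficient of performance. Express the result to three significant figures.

In absolute terms T_C = 292.15 K and T_H = 301.05 K, so ΔT = 8.900 K.
For a reversible cycle, COP_Carnot = T_H/ΔT = 301.05/8.900 = 33.83.

33.8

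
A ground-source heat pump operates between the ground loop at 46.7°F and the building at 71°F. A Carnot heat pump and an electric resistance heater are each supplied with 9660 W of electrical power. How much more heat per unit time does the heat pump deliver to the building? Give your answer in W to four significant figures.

In absolute terms T_C = 281.32 K and T_H = 294.82 K, so ΔT = 13.50 K.
COP_Carnot = T_H/ΔT = 294.82/13.50 = 21.84.
The heat pump delivers Q̇_H = COP × Ẇ = 211000 W; the resistance heater delivers Ẇ = 9660 W.
Extra = (COP − 1)·Ẇ = 201300 W.

201300 W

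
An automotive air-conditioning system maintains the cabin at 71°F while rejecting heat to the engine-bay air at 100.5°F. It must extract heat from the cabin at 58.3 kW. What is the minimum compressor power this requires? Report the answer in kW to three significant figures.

In absolute terms T_C = 294.82 K and T_H = 311.21 K, so ΔT = 16.39 K.
COP_Carnot = T_C/ΔT = 294.82/16.39 = 17.99.
Ẇ_min = Q̇/COP_Carnot = 58.30/17.99 = 3.241 kW.

3.24 kW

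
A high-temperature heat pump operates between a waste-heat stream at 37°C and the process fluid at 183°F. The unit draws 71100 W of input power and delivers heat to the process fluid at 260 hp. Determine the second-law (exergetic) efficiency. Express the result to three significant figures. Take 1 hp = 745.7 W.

0.358

Converting, Q̇_H = 260.0 hp = 193900 W, so COP_actual = Q̇_H/Ẇ = 193900/71100 = 2.727.
In absolute terms T_C = 310.15 K and T_H = 357.04 K, so ΔT = 46.89 K.
COP_Carnot = T_H/ΔT = 357.04/46.89 = 7.615.
η_II = COP_actual/COP_Carnot = 2.727/7.615 = 0.3581.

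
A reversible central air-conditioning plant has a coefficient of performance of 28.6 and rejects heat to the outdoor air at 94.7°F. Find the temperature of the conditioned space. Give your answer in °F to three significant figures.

76.0 °F

For a Carnot refrigerator COP_R = T_C/(T_H − T_C), so T_C = COP·T_H/(1 + COP).
With T_H = 307.98 K, T_C = 28.6 × 307.98/29.60 = 297.58 K.
Converting, 297.58 K = 75.97°F.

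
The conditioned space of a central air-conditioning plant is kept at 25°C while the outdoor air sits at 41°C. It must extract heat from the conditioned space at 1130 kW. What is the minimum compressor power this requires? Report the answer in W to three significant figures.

In absolute terms T_C = 298.15 K and T_H = 314.15 K, so ΔT = 16.00 K.
COP_Carnot = T_C/ΔT = 298.15/16.00 = 18.63.
Ẇ_min = Q̇/COP_Carnot = 1130/18.63 = 60.64 kW = 60640 W.

60600 W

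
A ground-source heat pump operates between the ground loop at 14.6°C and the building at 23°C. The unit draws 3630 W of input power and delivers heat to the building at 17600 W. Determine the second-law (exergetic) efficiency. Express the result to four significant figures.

COP_actual = Q̇_H/Ẇ = 17600/3630 = 4.848.
In absolute terms T_C = 287.75 K and T_H = 296.15 K, so ΔT = 8.400 K.
COP_Carnot = T_H/ΔT = 296.15/8.400 = 35.26.
η_II = COP_actual/COP_Carnot = 4.848/35.26 = 0.1375.

0.1375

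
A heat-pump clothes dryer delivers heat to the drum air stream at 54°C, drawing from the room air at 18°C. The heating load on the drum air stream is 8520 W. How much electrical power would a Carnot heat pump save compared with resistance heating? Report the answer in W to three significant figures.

In absolute terms T_C = 291.15 K and T_H = 327.15 K, so ΔT = 36.00 K.
COP_Carnot = T_H/ΔT = 327.15/36.00 = 9.088.
Resistance heating needs Ẇ_res = Q̇_H = 8520 W; the reversible heat pump needs only Ẇ_hp = Q̇_H/COP = 937.6 W.
Saving = 8520 − 937.6 = 7582 W.

7580 W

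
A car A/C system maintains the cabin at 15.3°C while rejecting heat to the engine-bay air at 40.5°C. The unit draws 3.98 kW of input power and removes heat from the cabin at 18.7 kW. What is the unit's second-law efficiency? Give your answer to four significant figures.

0.4105

COP_actual = Q̇_C/Ẇ = 18.70/3.980 = 4.698.
In absolute terms T_C = 288.45 K and T_H = 313.65 K, so ΔT = 25.20 K.
COP_Carnot = T_C/ΔT = 288.45/25.20 = 11.45.
η_II = COP_actual/COP_Carnot = 4.698/11.45 = 0.4105.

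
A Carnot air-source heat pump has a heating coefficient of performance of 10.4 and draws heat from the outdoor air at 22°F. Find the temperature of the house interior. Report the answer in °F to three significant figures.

73.2 °F

COP_HP = T_H/(T_H − T_C) rearranges to T_H = COP·T_C/(COP − 1).
With T_C = 267.59 K, T_H = 10.4 × 267.59/9.400 = 296.06 K.
Converting, 296.06 K = 73.24°F.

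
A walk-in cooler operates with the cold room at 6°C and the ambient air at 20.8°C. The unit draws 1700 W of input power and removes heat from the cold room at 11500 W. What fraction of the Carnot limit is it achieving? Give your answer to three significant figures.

0.359

COP_actual = Q̇_C/Ẇ = 11500/1700 = 6.765.
In absolute terms T_C = 279.15 K and T_H = 293.95 K, so ΔT = 14.80 K.
COP_Carnot = T_C/ΔT = 279.15/14.80 = 18.86.
η_II = COP_actual/COP_Carnot = 6.765/18.86 = 0.3587.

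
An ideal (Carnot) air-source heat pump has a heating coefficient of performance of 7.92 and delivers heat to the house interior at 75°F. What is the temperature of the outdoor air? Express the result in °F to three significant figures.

7.49 °F

COP_HP = T_H/(T_H − T_C) gives T_H − T_C = T_H/COP.
With T_H = 297.04 K, T_C = 297.04 × (1 − 1/7.92) = 259.53 K.
Converting, 259.53 K = 7.49°F.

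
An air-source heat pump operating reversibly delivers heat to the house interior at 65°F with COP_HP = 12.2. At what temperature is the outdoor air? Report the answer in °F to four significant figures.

COP_HP = T_H/(T_H − T_C) gives T_H − T_C = T_H/COP.
With T_H = 291.48 K, T_C = 291.48 × (1 − 1/12.2) = 267.59 K.
Converting, 267.59 K = 21.99°F.

21.99 °F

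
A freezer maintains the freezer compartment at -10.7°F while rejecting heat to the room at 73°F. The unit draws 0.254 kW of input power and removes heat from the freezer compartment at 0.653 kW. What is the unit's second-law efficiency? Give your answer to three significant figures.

COP_actual = Q̇_C/Ẇ = 0.6530/0.2540 = 2.571.
In absolute terms T_C = 249.43 K and T_H = 295.93 K, so ΔT = 46.50 K.
COP_Carnot = T_C/ΔT = 249.43/46.50 = 5.364.
η_II = COP_actual/COP_Carnot = 2.571/5.364 = 0.4793.

0.479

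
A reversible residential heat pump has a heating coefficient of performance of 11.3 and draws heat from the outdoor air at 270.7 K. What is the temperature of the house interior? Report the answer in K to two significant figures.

300 K

COP_HP = T_H/(T_H − T_C) rearranges to T_H = COP·T_C/(COP − 1).
With T_C = 270.70 K, T_H = 11.3 × 270.70/10.30 = 296.98 K.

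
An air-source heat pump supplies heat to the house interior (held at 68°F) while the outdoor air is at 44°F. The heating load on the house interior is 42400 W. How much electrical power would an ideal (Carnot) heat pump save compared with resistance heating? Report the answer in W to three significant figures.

In absolute terms T_C = 279.82 K and T_H = 293.15 K, so ΔT = 13.33 K.
COP_Carnot = T_H/ΔT = 293.15/13.33 = 21.99.
Resistance heating needs Ẇ_res = Q̇_H = 42400 W; the reversible heat pump needs only Ẇ_hp = Q̇_H/COP = 1928 W.
Saving = 42400 − 1928 = 40470 W.

40500 W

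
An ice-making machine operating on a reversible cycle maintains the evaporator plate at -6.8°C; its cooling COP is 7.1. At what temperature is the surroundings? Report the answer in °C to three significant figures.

30.7 °C

COP_R = T_C/(T_H − T_C) gives T_H − T_C = T_C/COP.
With T_C = 266.35 K, T_H = 266.35 × (1 + 1/7.1) = 303.86 K.
Converting, 303.86 K = 30.71°C.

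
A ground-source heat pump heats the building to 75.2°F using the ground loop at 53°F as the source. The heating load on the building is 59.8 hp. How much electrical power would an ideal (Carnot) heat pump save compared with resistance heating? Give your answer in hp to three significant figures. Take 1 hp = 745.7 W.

57.3 hp

In absolute terms T_C = 284.82 K and T_H = 297.15 K, so ΔT = 12.33 K.
COP_Carnot = T_H/ΔT = 297.15/12.33 = 24.09.
Resistance heating needs Ẇ_res = Q̇_H = 59.80 hp; the reversible heat pump needs only Ẇ_hp = Q̇_H/COP = 2.482 hp.
Saving = 59.80 − 2.482 = 57.32 hp.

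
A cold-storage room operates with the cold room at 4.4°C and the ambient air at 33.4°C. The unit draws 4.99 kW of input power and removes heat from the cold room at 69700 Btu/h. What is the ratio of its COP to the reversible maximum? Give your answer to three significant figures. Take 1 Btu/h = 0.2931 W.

0.428

Converting, Q̇_C = 69700 Btu/h = 20.43 kW, so COP_actual = Q̇_C/Ẇ = 20.43/4.990 = 4.094.
In absolute terms T_C = 277.55 K and T_H = 306.55 K, so ΔT = 29.00 K.
COP_Carnot = T_C/ΔT = 277.55/29.00 = 9.571.
η_II = COP_actual/COP_Carnot = 4.094/9.571 = 0.4278.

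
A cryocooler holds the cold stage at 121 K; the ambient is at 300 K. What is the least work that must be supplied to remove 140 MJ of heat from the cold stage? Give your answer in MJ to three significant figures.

The reservoir spacing is ΔT = 300 − 121 = 179.0 K.
The reversible limit is COP_R = T_C/ΔT = 0.6760, so W_min = Q_C/COP = Q_C·ΔT/T_C.
W_min = 140.0 × 179.0/121.00 = 207.1 MJ.

207 MJ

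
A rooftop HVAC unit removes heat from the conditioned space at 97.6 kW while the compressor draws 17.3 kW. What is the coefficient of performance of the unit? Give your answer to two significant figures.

5.6

The first law gives Q̇_H = Q̇_C + Ẇ, so the three rates are Q̇_C = 97.60, Q̇_H = 114.9, Ẇ = 17.30 kW.
COP_R = Q̇_C/Ẇ = 97.60/17.30 = 5.642.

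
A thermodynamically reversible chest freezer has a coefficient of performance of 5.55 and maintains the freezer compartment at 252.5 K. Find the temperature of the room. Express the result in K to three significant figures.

298 K

COP_R = T_C/(T_H − T_C) gives T_H − T_C = T_C/COP.
With T_C = 252.50 K, T_H = 252.50 × (1 + 1/5.55) = 298.00 K.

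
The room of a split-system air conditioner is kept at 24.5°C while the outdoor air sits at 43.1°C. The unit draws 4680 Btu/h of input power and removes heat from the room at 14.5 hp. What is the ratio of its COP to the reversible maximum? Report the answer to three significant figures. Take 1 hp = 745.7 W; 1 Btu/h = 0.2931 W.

Converting, Q̇_C = 14.50 hp = 36890 Btu/h, so COP_actual = Q̇_C/Ẇ = 36890/4680 = 7.883.
In absolute terms T_C = 297.65 K and T_H = 316.25 K, so ΔT = 18.60 K.
COP_Carnot = T_C/ΔT = 297.65/18.60 = 16.00.
η_II = COP_actual/COP_Carnot = 7.883/16.00 = 0.4926.

0.493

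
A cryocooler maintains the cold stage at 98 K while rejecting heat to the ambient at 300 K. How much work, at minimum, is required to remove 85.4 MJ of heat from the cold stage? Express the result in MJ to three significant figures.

176 MJ

The reservoir spacing is ΔT = 300 − 98 = 202.0 K.
The reversible limit is COP_R = T_C/ΔT = 0.4851, so W_min = Q_C/COP = Q_C·ΔT/T_C.
W_min = 85.40 × 202.0/98.00 = 176.0 MJ.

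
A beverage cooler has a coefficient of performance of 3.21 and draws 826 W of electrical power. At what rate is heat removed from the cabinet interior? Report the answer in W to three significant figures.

2650 W

Q̇_C = COP × Ẇ = 3.21 × 826.0 = 2651 W.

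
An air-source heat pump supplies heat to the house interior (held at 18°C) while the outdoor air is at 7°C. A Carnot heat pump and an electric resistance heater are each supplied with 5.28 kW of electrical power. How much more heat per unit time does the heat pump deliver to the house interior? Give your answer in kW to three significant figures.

In absolute terms T_C = 280.15 K and T_H = 291.15 K, so ΔT = 11.00 K.
COP_Carnot = T_H/ΔT = 291.15/11.00 = 26.47.
The heat pump delivers Q̇_H = COP × Ẇ = 139.8 kW; the resistance heater delivers Ẇ = 5.280 kW.
Extra = (COP − 1)·Ẇ = 134.5 kW.

134 kW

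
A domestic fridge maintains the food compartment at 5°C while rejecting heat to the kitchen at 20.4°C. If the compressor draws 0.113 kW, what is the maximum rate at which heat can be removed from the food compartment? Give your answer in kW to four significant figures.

2.041 kW

In absolute terms T_C = 278.15 K and T_H = 293.55 K, so ΔT = 15.40 K.
COP_Carnot = T_C/ΔT = 278.15/15.40 = 18.06.
Q̇_max = COP_Carnot × Ẇ = 18.06 × 0.1130 kW = 2.041 kW.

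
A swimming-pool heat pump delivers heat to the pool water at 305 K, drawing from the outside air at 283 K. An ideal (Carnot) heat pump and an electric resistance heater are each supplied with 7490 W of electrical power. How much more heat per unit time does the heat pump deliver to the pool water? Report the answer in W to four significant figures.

96350 W

The reservoir spacing is ΔT = 305 − 283 = 22.00 K.
COP_Carnot = T_H/ΔT = 305.00/22.00 = 13.86.
The heat pump delivers Q̇_H = COP × Ẇ = 103800 W; the resistance heater delivers Ẇ = 7490 W.
Extra = (COP − 1)·Ẇ = 96350 W.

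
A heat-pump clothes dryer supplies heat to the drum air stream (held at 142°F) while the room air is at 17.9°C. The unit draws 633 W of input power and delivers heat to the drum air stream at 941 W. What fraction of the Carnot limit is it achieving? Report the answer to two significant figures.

0.19

COP_actual = Q̇_H/Ẇ = 941.0/633.0 = 1.487.
In absolute terms T_C = 291.05 K and T_H = 334.26 K, so ΔT = 43.21 K.
COP_Carnot = T_H/ΔT = 334.26/43.21 = 7.736.
η_II = COP_actual/COP_Carnot = 1.487/7.736 = 0.1922.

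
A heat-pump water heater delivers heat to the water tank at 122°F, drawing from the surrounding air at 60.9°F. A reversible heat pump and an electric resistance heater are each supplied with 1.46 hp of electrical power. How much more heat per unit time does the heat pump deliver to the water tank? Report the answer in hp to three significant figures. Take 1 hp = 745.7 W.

In absolute terms T_C = 289.21 K and T_H = 323.15 K, so ΔT = 33.94 K.
COP_Carnot = T_H/ΔT = 323.15/33.94 = 9.520.
The heat pump delivers Q̇_H = COP × Ẇ = 13.90 hp; the resistance heater delivers Ẇ = 1.460 hp.
Extra = (COP − 1)·Ẇ = 12.44 hp.

12.4 hp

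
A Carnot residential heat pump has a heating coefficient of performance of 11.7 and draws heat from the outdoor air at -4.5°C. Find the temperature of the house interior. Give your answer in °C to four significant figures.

COP_HP = T_H/(T_H − T_C) rearranges to T_H = COP·T_C/(COP − 1).
With T_C = 268.65 K, T_H = 11.7 × 268.65/10.70 = 293.76 K.
Converting, 293.76 K = 20.61°C.

20.61 °C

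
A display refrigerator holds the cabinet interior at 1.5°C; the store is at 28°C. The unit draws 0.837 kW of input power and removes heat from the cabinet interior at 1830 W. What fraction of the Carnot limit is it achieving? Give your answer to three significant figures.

0.211

Converting, Q̇_C = 1830 W = 1.830 kW, so COP_actual = Q̇_C/Ẇ = 1.830/0.8370 = 2.186.
In absolute terms T_C = 274.65 K and T_H = 301.15 K, so ΔT = 26.50 K.
COP_Carnot = T_C/ΔT = 274.65/26.50 = 10.36.
η_II = COP_actual/COP_Carnot = 2.186/10.36 = 0.2110.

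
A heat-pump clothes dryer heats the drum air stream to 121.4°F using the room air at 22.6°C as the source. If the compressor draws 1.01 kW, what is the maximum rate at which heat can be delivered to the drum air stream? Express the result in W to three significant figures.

12000 W

In absolute terms T_C = 295.75 K and T_H = 322.82 K, so ΔT = 27.07 K.
COP_Carnot = T_H/ΔT = 322.82/27.07 = 11.93.
Q̇_max = COP_Carnot × Ẇ = 11.93 × 1.010 kW = 12.05 kW = 12050 W.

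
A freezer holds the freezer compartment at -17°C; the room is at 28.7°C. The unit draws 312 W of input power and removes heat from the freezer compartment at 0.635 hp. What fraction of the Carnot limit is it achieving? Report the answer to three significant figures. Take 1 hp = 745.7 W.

0.271

Converting, Q̇_C = 0.6350 hp = 473.5 W, so COP_actual = Q̇_C/Ẇ = 473.5/312.0 = 1.518.
In absolute terms T_C = 256.15 K and T_H = 301.85 K, so ΔT = 45.70 K.
COP_Carnot = T_C/ΔT = 256.15/45.70 = 5.605.
η_II = COP_actual/COP_Carnot = 1.518/5.605 = 0.2708.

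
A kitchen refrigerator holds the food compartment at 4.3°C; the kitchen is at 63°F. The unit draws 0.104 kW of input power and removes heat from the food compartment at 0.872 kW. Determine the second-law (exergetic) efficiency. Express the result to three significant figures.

0.391

COP_actual = Q̇_C/Ẇ = 0.8720/0.1040 = 8.385.
In absolute terms T_C = 277.45 K and T_H = 290.37 K, so ΔT = 12.92 K.
COP_Carnot = T_C/ΔT = 277.45/12.92 = 21.47.
η_II = COP_actual/COP_Carnot = 8.385/21.47 = 0.3905.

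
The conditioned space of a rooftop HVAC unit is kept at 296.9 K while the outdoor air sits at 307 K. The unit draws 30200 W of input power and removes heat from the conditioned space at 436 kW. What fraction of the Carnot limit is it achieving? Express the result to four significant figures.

Converting, Q̇_C = 436.0 kW = 436000 W, so COP_actual = Q̇_C/Ẇ = 436000/30200 = 14.44.
The reservoir spacing is ΔT = 307 − 296.9 = 10.10 K.
COP_Carnot = T_C/ΔT = 296.90/10.10 = 29.40.
η_II = COP_actual/COP_Carnot = 14.44/29.40 = 0.4911.

0.4911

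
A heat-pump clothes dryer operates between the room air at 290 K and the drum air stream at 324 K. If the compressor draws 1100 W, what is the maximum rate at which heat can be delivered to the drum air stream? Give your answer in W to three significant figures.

The reservoir spacing is ΔT = 324 − 290 = 34.00 K.
COP_Carnot = T_H/ΔT = 324.00/34.00 = 9.529.
Q̇_max = COP_Carnot × Ẇ = 9.529 × 1100 W = 10480 W.

10500 W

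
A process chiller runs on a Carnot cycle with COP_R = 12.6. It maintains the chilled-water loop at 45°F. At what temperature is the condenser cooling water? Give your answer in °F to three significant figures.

COP_R = T_C/(T_H − T_C) gives T_H − T_C = T_C/COP.
With T_C = 280.37 K, T_H = 280.37 × (1 + 1/12.6) = 302.62 K.
Converting, 302.62 K = 85.05°F.

85.1 °F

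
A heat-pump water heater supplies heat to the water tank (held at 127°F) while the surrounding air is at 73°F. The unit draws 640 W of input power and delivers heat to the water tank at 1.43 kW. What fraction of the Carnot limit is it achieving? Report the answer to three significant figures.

0.206

Converting, Q̇_H = 1.430 kW = 1430 W, so COP_actual = Q̇_H/Ẇ = 1430/640.0 = 2.234.
In absolute terms T_C = 295.93 K and T_H = 325.93 K, so ΔT = 30.00 K.
COP_Carnot = T_H/ΔT = 325.93/30.00 = 10.86.
η_II = COP_actual/COP_Carnot = 2.234/10.86 = 0.2057.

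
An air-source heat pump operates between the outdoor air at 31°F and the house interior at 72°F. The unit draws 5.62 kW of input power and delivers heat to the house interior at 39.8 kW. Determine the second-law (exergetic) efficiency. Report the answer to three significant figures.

COP_actual = Q̇_H/Ẇ = 39.80/5.620 = 7.082.
In absolute terms T_C = 272.59 K and T_H = 295.37 K, so ΔT = 22.78 K.
COP_Carnot = T_H/ΔT = 295.37/22.78 = 12.97.
η_II = COP_actual/COP_Carnot = 7.082/12.97 = 0.5461.

0.546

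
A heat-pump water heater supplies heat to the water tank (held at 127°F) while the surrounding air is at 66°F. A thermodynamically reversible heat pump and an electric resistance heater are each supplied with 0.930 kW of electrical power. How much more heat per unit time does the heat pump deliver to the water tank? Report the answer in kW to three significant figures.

8.01 kW

In absolute terms T_C = 292.04 K and T_H = 325.93 K, so ΔT = 33.89 K.
COP_Carnot = T_H/ΔT = 325.93/33.89 = 9.618.
The heat pump delivers Q̇_H = COP × Ẇ = 8.944 kW; the resistance heater delivers Ẇ = 0.9300 kW.
Extra = (COP − 1)·Ẇ = 8.014 kW.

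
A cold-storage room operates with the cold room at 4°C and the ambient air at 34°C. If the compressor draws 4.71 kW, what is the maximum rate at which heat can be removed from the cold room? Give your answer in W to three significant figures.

In absolute terms T_C = 277.15 K and T_H = 307.15 K, so ΔT = 30.00 K.
COP_Carnot = T_C/ΔT = 277.15/30.00 = 9.238.
Q̇_max = COP_Carnot × Ẇ = 9.238 × 4.710 kW = 43.51 kW = 43510 W.

43500 W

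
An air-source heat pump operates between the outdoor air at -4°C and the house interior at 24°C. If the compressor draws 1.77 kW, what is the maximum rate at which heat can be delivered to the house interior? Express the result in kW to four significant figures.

In absolute terms T_C = 269.15 K and T_H = 297.15 K, so ΔT = 28.00 K.
COP_Carnot = T_H/ΔT = 297.15/28.00 = 10.61.
Q̇_max = COP_Carnot × Ẇ = 10.61 × 1.770 kW = 18.78 kW.

18.78 kW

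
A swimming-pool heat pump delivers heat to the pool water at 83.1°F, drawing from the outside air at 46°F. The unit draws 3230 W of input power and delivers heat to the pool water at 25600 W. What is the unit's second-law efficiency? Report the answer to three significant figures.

COP_actual = Q̇_H/Ẇ = 25600/3230 = 7.926.
In absolute terms T_C = 280.93 K and T_H = 301.54 K, so ΔT = 20.61 K.
COP_Carnot = T_H/ΔT = 301.54/20.61 = 14.63.
η_II = COP_actual/COP_Carnot = 7.926/14.63 = 0.5417.

0.542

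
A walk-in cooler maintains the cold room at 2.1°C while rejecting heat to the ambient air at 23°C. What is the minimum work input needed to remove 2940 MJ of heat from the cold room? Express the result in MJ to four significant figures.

223.2 MJ

In absolute terms T_C = 275.25 K and T_H = 296.15 K, so ΔT = 20.90 K.
The reversible limit is COP_R = T_C/ΔT = 13.17, so W_min = Q_C/COP = Q_C·ΔT/T_C.
W_min = 2940 × 20.90/275.25 = 223.2 MJ.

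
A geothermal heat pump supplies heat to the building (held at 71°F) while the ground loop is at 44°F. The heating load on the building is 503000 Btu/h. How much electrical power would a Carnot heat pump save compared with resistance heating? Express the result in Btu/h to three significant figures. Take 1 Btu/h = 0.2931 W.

477000 Btu/h

In absolute terms T_C = 279.82 K and T_H = 294.82 K, so ΔT = 15.00 K.
COP_Carnot = T_H/ΔT = 294.82/15.00 = 19.65.
Resistance heating needs Ẇ_res = Q̇_H = 503000 Btu/h; the reversible heat pump needs only Ẇ_hp = Q̇_H/COP = 25590 Btu/h.
Saving = 503000 − 25590 = 477400 Btu/h.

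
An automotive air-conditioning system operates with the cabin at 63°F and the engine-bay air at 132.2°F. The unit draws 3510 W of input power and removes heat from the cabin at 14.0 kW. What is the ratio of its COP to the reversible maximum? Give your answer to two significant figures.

0.53

Converting, Q̇_C = 14.00 kW = 14000 W, so COP_actual = Q̇_C/Ẇ = 14000/3510 = 3.989.
In absolute terms T_C = 290.37 K and T_H = 328.82 K, so ΔT = 38.44 K.
COP_Carnot = T_C/ΔT = 290.37/38.44 = 7.553.
η_II = COP_actual/COP_Carnot = 3.989/7.553 = 0.5281.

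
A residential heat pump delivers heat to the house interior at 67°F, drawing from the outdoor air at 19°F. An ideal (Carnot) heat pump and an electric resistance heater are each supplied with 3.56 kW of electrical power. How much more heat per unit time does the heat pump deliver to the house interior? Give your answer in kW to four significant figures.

In absolute terms T_C = 265.93 K and T_H = 292.59 K, so ΔT = 26.67 K.
COP_Carnot = T_H/ΔT = 292.59/26.67 = 10.97.
The heat pump delivers Q̇_H = COP × Ẇ = 39.06 kW; the resistance heater delivers Ẇ = 3.560 kW.
Extra = (COP − 1)·Ẇ = 35.50 kW.

35.50 kW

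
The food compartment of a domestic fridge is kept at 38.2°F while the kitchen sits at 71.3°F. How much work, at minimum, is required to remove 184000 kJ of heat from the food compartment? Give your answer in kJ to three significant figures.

12200 kJ

In absolute terms T_C = 276.59 K and T_H = 294.98 K, so ΔT = 18.39 K.
The reversible limit is COP_R = T_C/ΔT = 15.04, so W_min = Q_C/COP = Q_C·ΔT/T_C.
W_min = 184000 × 18.39/276.59 = 12230 kJ.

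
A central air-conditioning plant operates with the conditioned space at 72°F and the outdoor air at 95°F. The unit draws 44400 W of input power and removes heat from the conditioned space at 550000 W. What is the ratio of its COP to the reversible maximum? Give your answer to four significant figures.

COP_actual = Q̇_C/Ẇ = 550000/44400 = 12.39.
In absolute terms T_C = 295.37 K and T_H = 308.15 K, so ΔT = 12.78 K.
COP_Carnot = T_C/ΔT = 295.37/12.78 = 23.12.
η_II = COP_actual/COP_Carnot = 12.39/23.12 = 0.5359.

0.5359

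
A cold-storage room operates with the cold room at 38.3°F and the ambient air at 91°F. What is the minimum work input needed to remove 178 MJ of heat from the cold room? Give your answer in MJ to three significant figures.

18.8 MJ

In absolute terms T_C = 276.65 K and T_H = 305.93 K, so ΔT = 29.28 K.
The reversible limit is COP_R = T_C/ΔT = 9.449, so W_min = Q_C/COP = Q_C·ΔT/T_C.
W_min = 178.0 × 29.28/276.65 = 18.84 MJ.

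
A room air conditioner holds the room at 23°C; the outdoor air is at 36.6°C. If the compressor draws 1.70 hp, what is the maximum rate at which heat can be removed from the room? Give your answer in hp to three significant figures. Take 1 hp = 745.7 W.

In absolute terms T_C = 296.15 K and T_H = 309.75 K, so ΔT = 13.60 K.
COP_Carnot = T_C/ΔT = 296.15/13.60 = 21.78.
Q̇_max = COP_Carnot × Ẇ = 21.78 × 1.700 hp = 37.02 hp.

37.0 hp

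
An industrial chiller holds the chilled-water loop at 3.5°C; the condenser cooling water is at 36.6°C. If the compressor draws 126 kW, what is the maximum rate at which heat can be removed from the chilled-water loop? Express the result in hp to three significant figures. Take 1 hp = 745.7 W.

In absolute terms T_C = 276.65 K and T_H = 309.75 K, so ΔT = 33.10 K.
COP_Carnot = T_C/ΔT = 276.65/33.10 = 8.358.
Q̇_max = COP_Carnot × Ẇ = 8.358 × 126.0 kW = 1053 kW = 1412 hp.

1410 hp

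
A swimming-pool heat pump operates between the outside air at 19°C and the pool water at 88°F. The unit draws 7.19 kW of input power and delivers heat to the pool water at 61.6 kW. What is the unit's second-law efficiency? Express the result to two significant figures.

0.34

COP_actual = Q̇_H/Ẇ = 61.60/7.190 = 8.567.
In absolute terms T_C = 292.15 K and T_H = 304.26 K, so ΔT = 12.11 K.
COP_Carnot = T_H/ΔT = 304.26/12.11 = 25.12.
η_II = COP_actual/COP_Carnot = 8.567/25.12 = 0.3410.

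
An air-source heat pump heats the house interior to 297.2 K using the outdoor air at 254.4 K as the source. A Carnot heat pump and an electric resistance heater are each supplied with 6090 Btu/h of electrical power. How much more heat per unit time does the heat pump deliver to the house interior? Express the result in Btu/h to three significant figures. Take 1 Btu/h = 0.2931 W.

36200 Btu/h

The reservoir spacing is ΔT = 297.2 − 254.4 = 42.80 K.
COP_Carnot = T_H/ΔT = 297.20/42.80 = 6.944.
The heat pump delivers Q̇_H = COP × Ẇ = 42290 Btu/h; the resistance heater delivers Ẇ = 6090 Btu/h.
Extra = (COP − 1)·Ẇ = 36200 Btu/h.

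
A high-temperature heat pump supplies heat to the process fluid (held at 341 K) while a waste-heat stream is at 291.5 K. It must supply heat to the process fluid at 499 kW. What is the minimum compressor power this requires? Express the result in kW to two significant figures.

72 kW

The reservoir spacing is ΔT = 341 − 291.5 = 49.50 K.
COP_Carnot = T_H/ΔT = 341.00/49.50 = 6.889.
Ẇ_min = Q̇/COP_Carnot = 499.0/6.889 = 72.44 kW.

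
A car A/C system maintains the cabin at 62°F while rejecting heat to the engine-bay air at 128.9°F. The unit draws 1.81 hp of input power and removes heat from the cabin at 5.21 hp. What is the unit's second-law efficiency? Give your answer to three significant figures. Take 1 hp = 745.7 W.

0.369

COP_actual = Q̇_C/Ẇ = 5.210/1.810 = 2.878.
In absolute terms T_C = 289.82 K and T_H = 326.98 K, so ΔT = 37.17 K.
COP_Carnot = T_C/ΔT = 289.82/37.17 = 7.798.
η_II = COP_actual/COP_Carnot = 2.878/7.798 = 0.3691.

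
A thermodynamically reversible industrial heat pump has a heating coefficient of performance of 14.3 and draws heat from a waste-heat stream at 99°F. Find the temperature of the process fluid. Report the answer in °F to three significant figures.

141 °F

COP_HP = T_H/(T_H − T_C) rearranges to T_H = COP·T_C/(COP − 1).
With T_C = 310.37 K, T_H = 14.3 × 310.37/13.30 = 333.71 K.
Converting, 333.71 K = 141.01°F.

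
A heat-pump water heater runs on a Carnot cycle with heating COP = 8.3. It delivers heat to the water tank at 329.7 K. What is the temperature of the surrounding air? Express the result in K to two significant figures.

COP_HP = T_H/(T_H − T_C) gives T_H − T_C = T_H/COP.
With T_H = 329.70 K, T_C = 329.70 × (1 − 1/8.3) = 289.98 K.

290 K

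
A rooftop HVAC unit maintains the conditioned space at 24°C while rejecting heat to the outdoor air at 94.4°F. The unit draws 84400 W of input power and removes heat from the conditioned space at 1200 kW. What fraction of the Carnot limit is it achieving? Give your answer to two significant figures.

0.51

Converting, Q̇_C = 1200 kW = 1200000 W, so COP_actual = Q̇_C/Ẇ = 1200000/84400 = 14.22.
In absolute terms T_C = 297.15 K and T_H = 307.82 K, so ΔT = 10.67 K.
COP_Carnot = T_C/ΔT = 297.15/10.67 = 27.86.
η_II = COP_actual/COP_Carnot = 14.22/27.86 = 0.5104.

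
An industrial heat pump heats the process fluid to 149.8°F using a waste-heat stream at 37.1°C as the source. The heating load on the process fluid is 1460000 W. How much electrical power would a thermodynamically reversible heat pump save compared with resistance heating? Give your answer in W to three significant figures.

In absolute terms T_C = 310.25 K and T_H = 338.59 K, so ΔT = 28.34 K.
COP_Carnot = T_H/ΔT = 338.59/28.34 = 11.95.
Resistance heating needs Ẇ_res = Q̇_H = 1460000 W; the reversible heat pump needs only Ẇ_hp = Q̇_H/COP = 122200 W.
Saving = 1460000 − 122200 = 1338000 W.

1340000 W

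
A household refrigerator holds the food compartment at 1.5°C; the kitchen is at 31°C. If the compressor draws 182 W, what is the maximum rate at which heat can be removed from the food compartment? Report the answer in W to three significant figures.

In absolute terms T_C = 274.65 K and T_H = 304.15 K, so ΔT = 29.50 K.
COP_Carnot = T_C/ΔT = 274.65/29.50 = 9.310.
Q̇_max = COP_Carnot × Ẇ = 9.310 × 182.0 W = 1694 W.

1690 W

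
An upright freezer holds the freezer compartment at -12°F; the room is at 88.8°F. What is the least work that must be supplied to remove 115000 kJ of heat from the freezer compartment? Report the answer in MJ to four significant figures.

25.89 MJ

In absolute terms T_C = 248.71 K and T_H = 304.71 K, so ΔT = 56.00 K.
The reversible limit is COP_R = T_C/ΔT = 4.441, so W_min = Q_C/COP = Q_C·ΔT/T_C.
W_min = 115000 × 56.00/248.71 = 25890 kJ = 25.89 MJ.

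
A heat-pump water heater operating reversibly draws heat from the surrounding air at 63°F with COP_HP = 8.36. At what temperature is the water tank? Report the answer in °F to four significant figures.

134.0 °F

COP_HP = T_H/(T_H − T_C) rearranges to T_H = COP·T_C/(COP − 1).
With T_C = 290.37 K, T_H = 8.36 × 290.37/7.360 = 329.82 K.
Converting, 329.82 K = 134.01°F.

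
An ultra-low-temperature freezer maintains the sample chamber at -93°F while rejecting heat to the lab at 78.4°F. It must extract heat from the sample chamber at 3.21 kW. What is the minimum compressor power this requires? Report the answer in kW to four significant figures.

In absolute terms T_C = 203.71 K and T_H = 298.93 K, so ΔT = 95.22 K.
COP_Carnot = T_C/ΔT = 203.71/95.22 = 2.139.
Ẇ_min = Q̇/COP_Carnot = 3.210/2.139 = 1.501 kW.

1.501 kW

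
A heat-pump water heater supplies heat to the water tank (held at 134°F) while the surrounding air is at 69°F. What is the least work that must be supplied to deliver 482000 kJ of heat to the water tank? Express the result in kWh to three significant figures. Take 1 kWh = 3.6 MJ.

14.7 kWh

In absolute terms T_C = 293.71 K and T_H = 329.82 K, so ΔT = 36.11 K.
The reversible limit is COP_HP = T_H/ΔT = 9.133, so W_min = Q_H/COP = Q_H·ΔT/T_H.
W_min = 482000 × 36.11/329.82 = 52770 kJ = 14.66 kWh.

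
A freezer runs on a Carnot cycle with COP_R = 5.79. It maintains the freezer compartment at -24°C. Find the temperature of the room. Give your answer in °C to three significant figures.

COP_R = T_C/(T_H − T_C) gives T_H − T_C = T_C/COP.
With T_C = 249.15 K, T_H = 249.15 × (1 + 1/5.79) = 292.18 K.
Converting, 292.18 K = 19.03°C.

19.0 °C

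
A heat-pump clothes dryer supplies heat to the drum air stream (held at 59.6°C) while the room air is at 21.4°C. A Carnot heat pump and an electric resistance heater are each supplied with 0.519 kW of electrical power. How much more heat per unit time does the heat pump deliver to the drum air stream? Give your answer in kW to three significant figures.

4.00 kW

In absolute terms T_C = 294.55 K and T_H = 332.75 K, so ΔT = 38.20 K.
COP_Carnot = T_H/ΔT = 332.75/38.20 = 8.711.
The heat pump delivers Q̇_H = COP × Ẇ = 4.521 kW; the resistance heater delivers Ẇ = 0.5190 kW.
Extra = (COP − 1)·Ẇ = 4.002 kW.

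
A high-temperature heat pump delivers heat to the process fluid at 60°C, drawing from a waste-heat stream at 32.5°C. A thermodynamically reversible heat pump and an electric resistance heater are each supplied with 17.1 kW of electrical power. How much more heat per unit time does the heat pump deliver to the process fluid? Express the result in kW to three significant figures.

190 kW

In absolute terms T_C = 305.65 K and T_H = 333.15 K, so ΔT = 27.50 K.
COP_Carnot = T_H/ΔT = 333.15/27.50 = 12.11.
The heat pump delivers Q̇_H = COP × Ẇ = 207.2 kW; the resistance heater delivers Ẇ = 17.10 kW.
Extra = (COP − 1)·Ẇ = 190.1 kW.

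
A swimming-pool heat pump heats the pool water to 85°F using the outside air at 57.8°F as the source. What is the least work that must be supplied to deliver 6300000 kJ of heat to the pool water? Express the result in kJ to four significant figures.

314600 kJ

In absolute terms T_C = 287.48 K and T_H = 302.59 K, so ΔT = 15.11 K.
The reversible limit is COP_HP = T_H/ΔT = 20.02, so W_min = Q_H/COP = Q_H·ΔT/T_H.
W_min = 6300000 × 15.11/302.59 = 314600 kJ.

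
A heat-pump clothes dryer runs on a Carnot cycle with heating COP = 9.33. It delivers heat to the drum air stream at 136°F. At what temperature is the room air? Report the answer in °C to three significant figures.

COP_HP = T_H/(T_H − T_C) gives T_H − T_C = T_H/COP.
With T_H = 330.93 K, T_C = 330.93 × (1 − 1/9.33) = 295.46 K.
Converting, 295.46 K = 22.31°C.

22.3 °C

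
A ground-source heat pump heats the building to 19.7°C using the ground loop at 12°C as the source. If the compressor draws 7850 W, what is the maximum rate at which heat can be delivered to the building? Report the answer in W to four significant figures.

In absolute terms T_C = 285.15 K and T_H = 292.85 K, so ΔT = 7.700 K.
COP_Carnot = T_H/ΔT = 292.85/7.700 = 38.03.
Q̇_max = COP_Carnot × Ẇ = 38.03 × 7850 W = 298600 W.

298600 W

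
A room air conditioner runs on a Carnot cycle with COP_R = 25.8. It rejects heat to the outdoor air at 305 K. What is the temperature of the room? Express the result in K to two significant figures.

For a Carnot refrigerator COP_R = T_C/(T_H − T_C), so T_C = COP·T_H/(1 + COP).
With T_H = 305.00 K, T_C = 25.8 × 305.00/26.80 = 293.62 K.

290 K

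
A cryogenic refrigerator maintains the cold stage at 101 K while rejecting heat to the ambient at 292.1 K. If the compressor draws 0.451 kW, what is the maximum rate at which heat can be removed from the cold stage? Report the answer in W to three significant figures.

238 W

The reservoir spacing is ΔT = 292.1 − 101 = 191.1 K.
COP_Carnot = T_C/ΔT = 101.00/191.1 = 0.5285.
Q̇_max = COP_Carnot × Ẇ = 0.5285 × 0.4510 kW = 0.2384 kW = 238.4 W.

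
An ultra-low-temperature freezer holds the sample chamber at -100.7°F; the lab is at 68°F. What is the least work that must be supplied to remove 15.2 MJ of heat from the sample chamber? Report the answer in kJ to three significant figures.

7140 kJ

In absolute terms T_C = 199.43 K and T_H = 293.15 K, so ΔT = 93.72 K.
The reversible limit is COP_R = T_C/ΔT = 2.128, so W_min = Q_C/COP = Q_C·ΔT/T_C.
W_min = 15.20 × 93.72/199.43 = 7.143 MJ = 7143 kJ.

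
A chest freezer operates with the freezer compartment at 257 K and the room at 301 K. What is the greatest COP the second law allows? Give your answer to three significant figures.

The reservoir spacing is ΔT = 301 − 257 = 44.00 K.
For a reversible cycle, COP_Carnot = T_C/ΔT = 257.00/44.00 = 5.841.

5.84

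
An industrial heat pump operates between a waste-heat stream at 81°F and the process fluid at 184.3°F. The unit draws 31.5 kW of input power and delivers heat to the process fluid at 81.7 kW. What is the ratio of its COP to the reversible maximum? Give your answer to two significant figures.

COP_actual = Q̇_H/Ẇ = 81.70/31.50 = 2.594.
In absolute terms T_C = 300.37 K and T_H = 357.76 K, so ΔT = 57.39 K.
COP_Carnot = T_H/ΔT = 357.76/57.39 = 6.234.
η_II = COP_actual/COP_Carnot = 2.594/6.234 = 0.4161.

0.42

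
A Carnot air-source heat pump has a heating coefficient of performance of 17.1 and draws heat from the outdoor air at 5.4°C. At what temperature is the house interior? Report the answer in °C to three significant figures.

22.7 °C

COP_HP = T_H/(T_H − T_C) rearranges to T_H = COP·T_C/(COP − 1).
With T_C = 278.55 K, T_H = 17.1 × 278.55/16.10 = 295.85 K.
Converting, 295.85 K = 22.70°C.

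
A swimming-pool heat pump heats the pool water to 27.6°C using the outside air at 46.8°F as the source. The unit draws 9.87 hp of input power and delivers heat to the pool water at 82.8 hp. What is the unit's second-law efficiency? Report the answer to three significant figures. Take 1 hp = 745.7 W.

COP_actual = Q̇_H/Ẇ = 82.80/9.870 = 8.389.
In absolute terms T_C = 281.37 K and T_H = 300.75 K, so ΔT = 19.38 K.
COP_Carnot = T_H/ΔT = 300.75/19.38 = 15.52.
η_II = COP_actual/COP_Carnot = 8.389/15.52 = 0.5405.

0.541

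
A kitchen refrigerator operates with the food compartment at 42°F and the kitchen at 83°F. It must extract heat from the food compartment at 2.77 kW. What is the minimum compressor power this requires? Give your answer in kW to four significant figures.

In absolute terms T_C = 278.71 K and T_H = 301.48 K, so ΔT = 22.78 K.
COP_Carnot = T_C/ΔT = 278.71/22.78 = 12.24.
Ẇ_min = Q̇/COP_Carnot = 2.770/12.24 = 0.2264 kW.

0.2264 kW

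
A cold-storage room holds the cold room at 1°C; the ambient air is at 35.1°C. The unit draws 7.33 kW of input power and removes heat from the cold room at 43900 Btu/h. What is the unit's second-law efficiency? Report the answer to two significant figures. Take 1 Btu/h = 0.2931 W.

Converting, Q̇_C = 43900 Btu/h = 12.87 kW, so COP_actual = Q̇_C/Ẇ = 12.87/7.330 = 1.755.
In absolute terms T_C = 274.15 K and T_H = 308.25 K, so ΔT = 34.10 K.
COP_Carnot = T_C/ΔT = 274.15/34.10 = 8.040.
η_II = COP_actual/COP_Carnot = 1.755/8.040 = 0.2183.

0.22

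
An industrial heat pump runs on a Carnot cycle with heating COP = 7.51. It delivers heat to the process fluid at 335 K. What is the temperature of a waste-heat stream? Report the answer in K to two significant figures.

COP_HP = T_H/(T_H − T_C) gives T_H − T_C = T_H/COP.
With T_H = 335.00 K, T_C = 335.00 × (1 − 1/7.51) = 290.39 K.

290 K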